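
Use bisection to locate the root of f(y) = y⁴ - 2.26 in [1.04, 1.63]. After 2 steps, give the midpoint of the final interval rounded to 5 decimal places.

1.26125

f(1.040000) = -1.090141, f(1.630000) = 4.799118 (opposite signs)
step 1: m = 1.335000, f(m) = 0.916326 > 0 → root in [1.040000, 1.335000]
step 2: m = 1.187500, f(m) = -0.271459 < 0 → root in [1.187500, 1.335000]
Midpoint of [1.187500, 1.335000] = 1.261250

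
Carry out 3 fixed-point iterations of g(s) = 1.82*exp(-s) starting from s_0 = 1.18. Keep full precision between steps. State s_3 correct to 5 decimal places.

s_1 = g(1.180000) = 0.559247
s_2 = g(0.559247) = 1.040383
s_3 = g(1.040383) = 0.643041

0.64304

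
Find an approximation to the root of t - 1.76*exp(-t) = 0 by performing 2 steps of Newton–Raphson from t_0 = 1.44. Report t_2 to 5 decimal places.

f'(t) = 1 + 1.76*exp(-t)
t_0 = 1.440000: f = 1.023007, f' = 1.416993 → t_1 = 1.440000 - (1.023007)/(1.416993) = 0.718044
t_1 = 0.718044: f = -0.140318, f' = 1.858362 → t_2 = 0.718044 - (-0.140318)/(1.858362) = 0.793550

0.79355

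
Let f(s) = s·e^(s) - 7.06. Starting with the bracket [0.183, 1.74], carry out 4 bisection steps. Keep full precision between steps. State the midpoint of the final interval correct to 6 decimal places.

1.496719

f(0.183000) = -6.840251, f(1.740000) = 2.853378 (opposite signs)
step 1: m = 0.961500, f(m) = -4.545084 < 0 → root in [0.961500, 1.740000]
step 2: m = 1.350750, f(m) = -1.845673 < 0 → root in [1.350750, 1.740000]
step 3: m = 1.545375, f(m) = 0.187391 > 0 → root in [1.350750, 1.545375]
step 4: m = 1.448063, f(m) = -0.898693 < 0 → root in [1.448063, 1.545375]
Midpoint of [1.448063, 1.545375] = 1.496719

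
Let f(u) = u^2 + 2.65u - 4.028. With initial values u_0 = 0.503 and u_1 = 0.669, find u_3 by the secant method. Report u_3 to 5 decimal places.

1.07420

Secant update: u_(k+1) = u_k − f(u_k)·(u_k − u_(k-1))/(f(u_k) − f(u_(k-1))).
f(u_0) = -2.442041, f(u_1) = -1.807589
u_2 = 0.669000 - (-1.807589)·(0.669000 - 0.503000)/(-1.807589 - (-2.442041)) = 1.141943; f(u_2) = 0.302184
u_3 = 1.141943 - (0.302184)·(1.141943 - 0.669000)/(0.302184 - (-1.807589)) = 1.074203; f(u_3) = -0.027448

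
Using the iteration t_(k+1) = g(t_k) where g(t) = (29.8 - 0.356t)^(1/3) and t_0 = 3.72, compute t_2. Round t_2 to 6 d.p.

3.062144

t_1 = g(3.720000) = 3.053688
t_2 = g(3.053688) = 3.062144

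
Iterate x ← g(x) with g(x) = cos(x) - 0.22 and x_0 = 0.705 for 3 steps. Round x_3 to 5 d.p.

x_1 = g(0.705000) = 0.541612
x_2 = g(0.541612) = 0.636879
x_3 = g(0.636879) = 0.583956

0.58396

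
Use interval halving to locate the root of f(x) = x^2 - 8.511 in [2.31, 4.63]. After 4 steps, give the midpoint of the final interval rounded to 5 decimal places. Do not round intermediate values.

f(2.310000) = -3.174900, f(4.630000) = 12.925900 (opposite signs)
step 1: m = 3.470000, f(m) = 3.529900 > 0 → root in [2.310000, 3.470000]
step 2: m = 2.890000, f(m) = -0.158900 < 0 → root in [2.890000, 3.470000]
step 3: m = 3.180000, f(m) = 1.601400 > 0 → root in [2.890000, 3.180000]
step 4: m = 3.035000, f(m) = 0.700225 > 0 → root in [2.890000, 3.035000]
Midpoint of [2.890000, 3.035000] = 2.962500

2.96250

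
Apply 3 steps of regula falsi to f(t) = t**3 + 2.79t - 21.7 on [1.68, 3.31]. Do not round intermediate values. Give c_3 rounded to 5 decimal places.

2.44283

False-position update: c = (a·f(b) − b·f(a))/(f(b) − f(a)); replace the endpoint whose sign matches f(c).
f(1.680000) = -12.271168, f(3.310000) = 23.799591
step 1: c = 2.234521, f(c) = -4.308530 < 0 → new bracket [2.234521, 3.310000]
step 2: c = 2.399375, f(c) = -1.192538 < 0 → new bracket [2.399375, 3.310000]
step 3: c = 2.442827, f(c) = -0.307177 < 0 → new bracket [2.442827, 3.310000]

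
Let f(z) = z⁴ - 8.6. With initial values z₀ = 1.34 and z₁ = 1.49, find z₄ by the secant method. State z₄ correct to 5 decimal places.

Secant update: z_(k+1) = z_k − f(z_k)·(z_k − z_(k-1))/(f(z_k) − f(z_(k-1))).
f(z_0) = -5.375821, f(z_1) = -3.671156
z_2 = 1.490000 - (-3.671156)·(1.490000 - 1.340000)/(-3.671156 - (-5.375821)) = 1.813039; f(z_2) = 2.205098
z_3 = 1.813039 - (2.205098)·(1.813039 - 1.490000)/(2.205098 - (-3.671156)) = 1.691817; f(z_3) = -0.407558
z_4 = 1.691817 - (-0.407558)·(1.691817 - 1.813039)/(-0.407558 - (2.205098)) = 1.710727; f(z_4) = -0.035094

1.71073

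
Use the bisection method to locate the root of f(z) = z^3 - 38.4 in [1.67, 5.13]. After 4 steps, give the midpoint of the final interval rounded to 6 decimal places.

f(1.670000) = -33.742537, f(5.130000) = 96.605697 (opposite signs)
step 1: m = 3.400000, f(m) = 0.904000 > 0 → root in [1.670000, 3.400000]
step 2: m = 2.535000, f(m) = -22.109520 < 0 → root in [2.535000, 3.400000]
step 3: m = 2.967500, f(m) = -12.268028 < 0 → root in [2.967500, 3.400000]
step 4: m = 3.183750, f(m) = -6.128669 < 0 → root in [3.183750, 3.400000]
Midpoint of [3.183750, 3.400000] = 3.291875

3.291875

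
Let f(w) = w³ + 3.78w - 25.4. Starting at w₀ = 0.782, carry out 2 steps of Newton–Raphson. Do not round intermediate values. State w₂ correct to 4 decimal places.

3.3237

Newton update: w ← w − f(w)/f'(w).
f'(w) = 3w² + 3.78
w_0 = 0.782000: f = -21.965828, f' = 5.614572 → w_1 = 0.782000 - (-21.965828)/(5.614572) = 4.694289
w_1 = 4.694289: f = 95.789404, f' = 69.889047 → w_2 = 4.694289 - (95.789404)/(69.889047) = 3.323697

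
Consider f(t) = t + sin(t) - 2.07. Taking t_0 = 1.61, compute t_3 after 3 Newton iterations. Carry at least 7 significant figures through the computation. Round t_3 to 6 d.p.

1.155142

Newton update: t ← t − f(t)/f'(t).
f'(t) = 1 + cos(t)
t_0 = 1.610000: f = 0.539232, f' = 0.960806 → t_1 = 1.610000 - (0.539232)/(0.960806) = 1.048772
t_1 = 1.048772: f = -0.154417, f' = 1.498636 → t_2 = 1.048772 - (-0.154417)/(1.498636) = 1.151810
t_2 = 1.151810: f = -0.004688, f' = 1.406835 → t_3 = 1.151810 - (-0.004688)/(1.406835) = 1.155142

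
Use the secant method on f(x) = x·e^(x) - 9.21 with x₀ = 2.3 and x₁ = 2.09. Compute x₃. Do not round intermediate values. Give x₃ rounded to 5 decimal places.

1.72425

f(x_0) = 13.730620, f(x_1) = 7.687473
x_2 = 2.090000 - (7.687473)·(2.090000 - 2.300000)/(7.687473 - (13.730620)) = 1.822860; f(x_2) = 2.072648
x_3 = 1.822860 - (2.072648)·(1.822860 - 2.090000)/(2.072648 - (7.687473)) = 1.724248; f(x_3) = 0.460099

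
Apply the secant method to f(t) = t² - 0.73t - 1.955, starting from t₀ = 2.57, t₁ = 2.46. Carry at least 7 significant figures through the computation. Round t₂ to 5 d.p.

1.92493

f(t_0) = 2.773800, f(t_1) = 2.300800
t_2 = 2.460000 - (2.300800)·(2.460000 - 2.570000)/(2.300800 - (2.773800)) = 1.924930; f(t_2) = 0.345157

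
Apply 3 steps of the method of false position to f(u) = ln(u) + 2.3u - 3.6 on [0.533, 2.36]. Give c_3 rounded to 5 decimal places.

1.41556

f(0.533000) = -3.003334, f(2.360000) = 2.686662
step 1: c = 1.497340, f(c) = 0.247573 > 0 → new bracket [0.533000, 1.497340]
step 2: c = 1.423901, f(c) = 0.028372 > 0 → new bracket [0.533000, 1.423901]
step 3: c = 1.415563, f(c) = 0.003323 > 0 → new bracket [0.533000, 1.415563]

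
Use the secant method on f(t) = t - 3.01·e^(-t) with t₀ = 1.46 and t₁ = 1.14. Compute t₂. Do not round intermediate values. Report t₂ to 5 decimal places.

f(t_0) = 0.760969, f(t_1) = 0.177345
t_2 = 1.140000 - (0.177345)·(1.140000 - 1.460000)/(0.177345 - (0.760969)) = 1.042762; f(t_2) = -0.018202

1.04276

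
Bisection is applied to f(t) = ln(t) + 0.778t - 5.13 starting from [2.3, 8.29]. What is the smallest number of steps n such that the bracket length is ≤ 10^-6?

Initial width b − a = 8.29 − 2.3 = 5.990000.
After n steps the width is (b−a)/2^n; need (b−a)/2^n ≤ 10^-6.
So n ≥ log₂(5.990000/10^-6) = log₂(5990000.0000) ≈ 22.5141.
Hence n = 23.

23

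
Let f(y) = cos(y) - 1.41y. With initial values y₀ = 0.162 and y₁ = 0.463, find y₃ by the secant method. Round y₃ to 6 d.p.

f(y_0) = 0.758487, f(y_1) = 0.241887
y_2 = 0.463000 - (0.241887)·(0.463000 - 0.162000)/(0.241887 - (0.758487)) = 0.603937; f(y_2) = -0.028444
y_3 = 0.603937 - (-0.028444)·(0.603937 - 0.463000)/(-0.028444 - (0.241887)) = 0.589107; f(y_3) = 0.000796

0.589107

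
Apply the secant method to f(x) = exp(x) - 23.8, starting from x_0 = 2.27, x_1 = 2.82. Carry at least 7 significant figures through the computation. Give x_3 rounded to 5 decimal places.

Secant update: x_(k+1) = x_k − f(x_k)·(x_k − x_(k-1))/(f(x_k) − f(x_(k-1))).
f(x_0) = -14.120599, f(x_1) = -7.023149
x_2 = 2.820000 - (-7.023149)·(2.820000 - 2.270000)/(-7.023149 - (-14.120599)) = 3.364242; f(x_2) = 5.111581
x_3 = 3.364242 - (5.111581)·(3.364242 - 2.820000)/(5.111581 - (-7.023149)) = 3.134988; f(x_3) = -0.811640

3.13499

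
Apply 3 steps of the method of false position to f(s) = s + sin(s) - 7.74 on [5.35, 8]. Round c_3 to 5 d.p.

7.04983

f(5.350000) = -3.193520, f(8.000000) = 1.249358
step 1: c = 7.254808, f(c) = 0.340609 > 0 → new bracket [5.350000, 7.254808]
step 2: c = 7.071228, f(c) = 0.040202 > 0 → new bracket [5.350000, 7.071228]
step 3: c = 7.049829, f(c) = 0.003551 > 0 → new bracket [5.350000, 7.049829]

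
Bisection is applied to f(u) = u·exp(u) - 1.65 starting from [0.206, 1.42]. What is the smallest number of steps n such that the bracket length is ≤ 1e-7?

24

Initial width b − a = 1.42 − 0.206 = 1.214000.
After n steps the width is (b−a)/2^n; need (b−a)/2^n ≤ 1e-7.
So n ≥ log₂(1.214000/1e-7) = log₂(12140000.0000) ≈ 23.5333.
Hence n = 24.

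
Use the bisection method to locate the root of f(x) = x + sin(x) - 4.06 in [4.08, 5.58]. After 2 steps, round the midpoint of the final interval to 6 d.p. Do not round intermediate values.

5.017500

f(4.080000) = -0.786618, f(5.580000) = 0.873349 (opposite signs)
step 1: m = 4.830000, f(m) = -0.223092 < 0 → root in [4.830000, 5.580000]
step 2: m = 5.205000, f(m) = 0.263899 > 0 → root in [4.830000, 5.205000]
Midpoint of [4.830000, 5.205000] = 5.017500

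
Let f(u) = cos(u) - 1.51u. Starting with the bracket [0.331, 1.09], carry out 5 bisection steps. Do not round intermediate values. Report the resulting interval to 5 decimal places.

[0.54447, 0.56819]

f(0.331000) = 0.445908, f(1.090000) = -1.183415 (opposite signs)
step 1: m = 0.710500, f(m) = -0.314819 < 0 → root in [0.331000, 0.710500]
step 2: m = 0.520750, f(m) = 0.081114 > 0 → root in [0.520750, 0.710500]
step 3: m = 0.615625, f(m) = -0.113181 < 0 → root in [0.520750, 0.615625]
step 4: m = 0.568188, f(m) = -0.015085 < 0 → root in [0.520750, 0.568188]
step 5: m = 0.544469, f(m) = 0.033255 > 0 → root in [0.544469, 0.568188]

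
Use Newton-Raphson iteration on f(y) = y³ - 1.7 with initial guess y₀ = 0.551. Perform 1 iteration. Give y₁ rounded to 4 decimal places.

Newton update: y ← y − f(y)/f'(y).
f'(y) = 3y²
y_0 = 0.551000: f = -1.532716, f' = 0.910803 → y_1 = 0.551000 - (-1.532716)/(0.910803) = 2.233818

2.2338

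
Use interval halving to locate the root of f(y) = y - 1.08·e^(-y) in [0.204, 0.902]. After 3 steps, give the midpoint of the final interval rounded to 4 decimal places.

f(0.204000) = -0.676699, f(0.902000) = 0.463782 (opposite signs)
step 1: m = 0.553000, f(m) = -0.068239 < 0 → root in [0.553000, 0.902000]
step 2: m = 0.727500, f(m) = 0.205736 > 0 → root in [0.553000, 0.727500]
step 3: m = 0.640250, f(m) = 0.070917 > 0 → root in [0.553000, 0.640250]
Midpoint of [0.553000, 0.640250] = 0.596625

0.5966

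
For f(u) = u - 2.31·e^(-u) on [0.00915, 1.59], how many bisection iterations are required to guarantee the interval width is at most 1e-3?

11

Initial width b − a = 1.59 − 0.00915 = 1.580850.
After n steps the width is (b−a)/2^n; need (b−a)/2^n ≤ 1e-3.
So n ≥ log₂(1.580850/1e-3) = log₂(1580.8500) ≈ 10.6265.
Hence n = 11.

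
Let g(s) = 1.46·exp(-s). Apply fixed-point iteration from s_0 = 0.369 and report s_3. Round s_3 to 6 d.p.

0.857616

s_1 = g(0.369000) = 1.009481
s_2 = g(1.009481) = 0.532036
s_3 = g(0.532036) = 0.857616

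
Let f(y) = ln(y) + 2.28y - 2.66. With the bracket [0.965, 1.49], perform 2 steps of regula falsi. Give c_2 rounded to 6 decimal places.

f(0.965000) = -0.495427, f(1.490000) = 1.135976
step 1: c = 1.124433, f(c) = 0.020986 > 0 → new bracket [0.965000, 1.124433]
step 2: c = 1.117954, f(c) = 0.000435 > 0 → new bracket [0.965000, 1.117954]

1.117954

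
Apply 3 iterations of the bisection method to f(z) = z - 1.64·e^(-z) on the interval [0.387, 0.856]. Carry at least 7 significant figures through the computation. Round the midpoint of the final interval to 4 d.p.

0.7681

f(0.387000) = -0.726709, f(0.856000) = 0.159233 (opposite signs)
step 1: m = 0.621500, f(m) = -0.259407 < 0 → root in [0.621500, 0.856000]
step 2: m = 0.738750, f(m) = -0.044696 < 0 → root in [0.738750, 0.856000]
step 3: m = 0.797375, f(m) = 0.058539 > 0 → root in [0.738750, 0.797375]
Midpoint of [0.738750, 0.797375] = 0.768062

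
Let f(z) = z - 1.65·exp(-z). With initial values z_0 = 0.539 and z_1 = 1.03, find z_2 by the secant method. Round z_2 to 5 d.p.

0.77955

Secant update: z_(k+1) = z_k − f(z_k)·(z_k − z_(k-1))/(f(z_k) − f(z_(k-1))).
f(z_0) = -0.423497, f(z_1) = 0.440939
z_2 = 1.030000 - (0.440939)·(1.030000 - 0.539000)/(0.440939 - (-0.423497)) = 0.779546; f(z_2) = 0.022833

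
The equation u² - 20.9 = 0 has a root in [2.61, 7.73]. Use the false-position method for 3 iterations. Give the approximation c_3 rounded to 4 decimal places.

4.5296

f(2.610000) = -14.087900, f(7.730000) = 38.852900
step 1: c = 3.972466, f(c) = -5.119513 < 0 → new bracket [3.972466, 7.730000]
step 2: c = 4.409939, f(c) = -1.452437 < 0 → new bracket [4.409939, 7.730000]
step 3: c = 4.529580, f(c) = -0.382902 < 0 → new bracket [4.529580, 7.730000]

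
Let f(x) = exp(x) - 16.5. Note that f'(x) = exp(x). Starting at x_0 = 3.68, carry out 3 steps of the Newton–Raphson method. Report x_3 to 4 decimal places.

2.8041

x_0 = 3.680000: f = 23.146394, f' = 39.646394 → x_1 = 3.680000 - (23.146394)/(39.646394) = 3.096179
x_1 = 3.096179: f = 5.613297, f' = 22.113297 → x_2 = 3.096179 - (5.613297)/(22.113297) = 2.842336
x_2 = 2.842336: f = 0.655803, f' = 17.155803 → x_3 = 2.842336 - (0.655803)/(17.155803) = 2.804110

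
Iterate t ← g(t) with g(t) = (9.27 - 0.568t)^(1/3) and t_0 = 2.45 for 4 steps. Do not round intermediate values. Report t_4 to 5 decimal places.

t_1 = g(2.450000) = 1.989815
t_2 = g(1.989815) = 2.011582
t_3 = g(2.011582) = 2.010563
t_4 = g(2.010563) = 2.010610

2.01061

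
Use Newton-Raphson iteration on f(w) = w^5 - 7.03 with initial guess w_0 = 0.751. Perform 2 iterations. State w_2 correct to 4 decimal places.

f'(w) = 5w^4
w_0 = 0.751000: f = -6.791109, f' = 1.590486 → w_1 = 0.751000 - (-6.791109)/(1.590486) = 5.020834
w_1 = 5.020834: f = 3183.619876, f' = 3177.410483 → w_2 = 5.020834 - (3183.619876)/(3177.410483) = 4.018879

4.0189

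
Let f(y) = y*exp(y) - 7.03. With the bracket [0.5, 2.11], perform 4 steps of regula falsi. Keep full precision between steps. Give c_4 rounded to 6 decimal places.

1.507068

False-position update: c = (a·f(b) − b·f(a))/(f(b) − f(a)); replace the endpoint whose sign matches f(c).
f(0.500000) = -6.205639, f(2.110000) = 10.373789
step 1: c = 1.102619, f(c) = -3.708862 < 0 → new bracket [1.102619, 2.110000]
step 2: c = 1.367927, f(c) = -1.657877 < 0 → new bracket [1.367927, 2.110000]
step 3: c = 1.470179, f(c) = -0.634699 < 0 → new bracket [1.470179, 2.110000]
step 4: c = 1.507068, f(c) = -0.227878 < 0 → new bracket [1.507068, 2.110000]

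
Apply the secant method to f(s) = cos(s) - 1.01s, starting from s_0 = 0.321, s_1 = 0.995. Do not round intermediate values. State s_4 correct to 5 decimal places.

0.73470

f(s_0) = 0.624710, f(s_1) = -0.460447
s_2 = 0.995000 - (-0.460447)·(0.995000 - 0.321000)/(-0.460447 - (0.624710)) = 0.709013; f(s_2) = 0.042902
s_3 = 0.709013 - (0.042902)·(0.709013 - 0.995000)/(0.042902 - (-0.460447)) = 0.733388; f(s_3) = 0.002188
s_4 = 0.733388 - (0.002188)·(0.733388 - 0.709013)/(0.002188 - (0.042902)) = 0.734699; f(s_4) = -0.000013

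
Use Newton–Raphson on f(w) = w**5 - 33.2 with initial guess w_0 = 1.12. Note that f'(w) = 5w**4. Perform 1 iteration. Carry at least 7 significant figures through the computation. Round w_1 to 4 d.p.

5.1158

w_0 = 1.120000: f = -31.437658, f' = 7.867597 → w_1 = 1.120000 - (-31.437658)/(7.867597) = 5.115840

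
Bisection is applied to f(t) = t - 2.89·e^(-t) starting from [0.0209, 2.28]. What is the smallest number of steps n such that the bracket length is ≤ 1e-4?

15

Initial width b − a = 2.28 − 0.0209 = 2.259100.
After n steps the width is (b−a)/2^n; need (b−a)/2^n ≤ 1e-4.
So n ≥ log₂(2.259100/1e-4) = log₂(22591.0000) ≈ 14.4635.
Hence n = 15.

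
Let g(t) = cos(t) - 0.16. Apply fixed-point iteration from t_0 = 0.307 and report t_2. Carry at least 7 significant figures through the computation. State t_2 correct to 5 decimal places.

t_1 = g(0.307000) = 0.793244
t_2 = g(0.793244) = 0.541537

0.54154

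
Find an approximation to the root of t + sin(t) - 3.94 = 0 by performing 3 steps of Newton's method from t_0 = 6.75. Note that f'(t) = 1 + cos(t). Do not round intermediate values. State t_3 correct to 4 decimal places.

t_0 = 6.750000: f = 3.260044, f' = 1.893006 → t_1 = 6.750000 - (3.260044)/(1.893006) = 5.027848
t_1 = 5.027848: f = 0.137194, f' = 1.310253 → t_2 = 5.027848 - (0.137194)/(1.310253) = 4.923140
t_2 = 4.923140: f = 0.005266, f' = 1.209194 → t_3 = 4.923140 - (0.005266)/(1.209194) = 4.918785

4.9188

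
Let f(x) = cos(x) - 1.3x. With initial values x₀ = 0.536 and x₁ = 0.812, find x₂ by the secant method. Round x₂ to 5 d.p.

0.62078

f(x_0) = 0.162958, f(x_1) = -0.367552
x_2 = 0.812000 - (-0.367552)·(0.812000 - 0.536000)/(-0.367552 - (0.162958)) = 0.620780; f(x_2) = 0.006411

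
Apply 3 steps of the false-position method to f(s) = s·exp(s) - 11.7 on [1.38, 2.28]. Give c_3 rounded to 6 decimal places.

f(1.380000) = -6.214636, f(2.280000) = 10.590831
step 1: c = 1.712819, f(c) = -2.203162 < 0 → new bracket [1.712819, 2.280000]
step 2: c = 1.810489, f(c) = -0.631694 < 0 → new bracket [1.810489, 2.280000]
step 3: c = 1.836917, f(c) = -0.169391 < 0 → new bracket [1.836917, 2.280000]

1.836917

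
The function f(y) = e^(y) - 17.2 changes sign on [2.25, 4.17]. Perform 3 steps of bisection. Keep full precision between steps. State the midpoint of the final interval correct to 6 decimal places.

2.850000

f(2.250000) = -7.712264, f(4.170000) = 47.515452 (opposite signs)
step 1: m = 3.210000, f(m) = 7.579086 > 0 → root in [2.250000, 3.210000]
step 2: m = 2.730000, f(m) = -1.867113 < 0 → root in [2.730000, 3.210000]
step 3: m = 2.970000, f(m) = 2.291920 > 0 → root in [2.730000, 2.970000]
Midpoint of [2.730000, 2.970000] = 2.850000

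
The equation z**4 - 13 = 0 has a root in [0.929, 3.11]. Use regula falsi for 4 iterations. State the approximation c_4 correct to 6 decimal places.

1.714171

False-position update: c = (a·f(b) − b·f(a))/(f(b) − f(a)); replace the endpoint whose sign matches f(c).
f(0.929000) = -12.255160, f(3.110000) = 80.549518
step 1: c = 1.217008, f(c) = -10.806317 < 0 → new bracket [1.217008, 3.110000]
step 2: c = 1.440927, f(c) = -8.689103 < 0 → new bracket [1.440927, 3.110000]
step 3: c = 1.603443, f(c) = -6.389803 < 0 → new bracket [1.603443, 3.110000]
step 4: c = 1.714171, f(c) = -4.365908 < 0 → new bracket [1.714171, 3.110000]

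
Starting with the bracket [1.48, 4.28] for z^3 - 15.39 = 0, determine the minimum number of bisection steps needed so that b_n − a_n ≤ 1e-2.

Initial width b − a = 4.28 − 1.48 = 2.800000.
After n steps the width is (b−a)/2^n; need (b−a)/2^n ≤ 1e-2.
So n ≥ log₂(2.800000/1e-2) = log₂(280.0000) ≈ 8.1293.
Hence n = 9.

9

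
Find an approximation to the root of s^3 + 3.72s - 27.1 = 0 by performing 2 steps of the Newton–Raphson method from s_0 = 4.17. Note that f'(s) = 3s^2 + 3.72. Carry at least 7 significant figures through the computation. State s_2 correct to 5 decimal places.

2.65809

s_0 = 4.170000: f = 60.924113, f' = 55.886700 → s_1 = 4.170000 - (60.924113)/(55.886700) = 3.079864
s_1 = 3.079864: f = 13.571330, f' = 32.176684 → s_2 = 3.079864 - (13.571330)/(32.176684) = 2.658089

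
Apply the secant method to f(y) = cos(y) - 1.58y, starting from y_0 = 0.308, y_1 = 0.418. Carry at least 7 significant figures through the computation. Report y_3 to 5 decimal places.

0.54197

Secant update: y_(k+1) = y_k − f(y_k)·(y_k − y_(k-1))/(f(y_k) − f(y_(k-1))).
f(y_0) = 0.466302, f(y_1) = 0.253463
y_2 = 0.418000 - (0.253463)·(0.418000 - 0.308000)/(0.253463 - (0.466302)) = 0.548995; f(y_2) = -0.014363
y_3 = 0.548995 - (-0.014363)·(0.548995 - 0.418000)/(-0.014363 - (0.253463)) = 0.541970; f(y_3) = 0.000381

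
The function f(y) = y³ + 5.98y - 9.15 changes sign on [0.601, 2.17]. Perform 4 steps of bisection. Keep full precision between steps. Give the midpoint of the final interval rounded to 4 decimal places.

f(0.601000) = -5.338938, f(2.170000) = 14.044913 (opposite signs)
step 1: m = 1.385500, f(m) = 1.794910 > 0 → root in [0.601000, 1.385500]
step 2: m = 0.993250, f(m) = -2.230479 < 0 → root in [0.993250, 1.385500]
step 3: m = 1.189375, f(m) = -0.355032 < 0 → root in [1.189375, 1.385500]
step 4: m = 1.287438, f(m) = 0.682798 > 0 → root in [1.189375, 1.287438]
Midpoint of [1.189375, 1.287438] = 1.238406

1.2384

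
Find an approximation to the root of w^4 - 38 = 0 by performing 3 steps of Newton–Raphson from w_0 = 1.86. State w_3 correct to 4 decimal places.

2.4858

Newton update: w ← w − f(w)/f'(w).
f'(w) = 4w^3
w_0 = 1.860000: f = -26.031168, f' = 25.739424 → w_1 = 1.860000 - (-26.031168)/(25.739424) = 2.871335
w_1 = 2.871335: f = 29.972801, f' = 94.691580 → w_2 = 2.871335 - (29.972801)/(94.691580) = 2.554804
w_2 = 2.554804: f = 4.602017, f' = 66.701041 → w_3 = 2.554804 - (4.602017)/(66.701041) = 2.485809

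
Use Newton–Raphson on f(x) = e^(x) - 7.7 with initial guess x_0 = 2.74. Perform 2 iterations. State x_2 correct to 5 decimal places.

2.05923

Newton update: x ← x − f(x)/f'(x).
f'(x) = e^(x)
x_0 = 2.740000: f = 7.786985, f' = 15.486985 → x_1 = 2.740000 - (7.786985)/(15.486985) = 2.237192
x_1 = 2.237192: f = 1.666989, f' = 9.366989 → x_2 = 2.237192 - (1.666989)/(9.366989) = 2.059227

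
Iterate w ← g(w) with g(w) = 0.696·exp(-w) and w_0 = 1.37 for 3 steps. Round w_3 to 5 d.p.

0.38845

w_1 = g(1.370000) = 0.176858
w_2 = g(0.176858) = 0.583177
w_3 = g(0.583177) = 0.388453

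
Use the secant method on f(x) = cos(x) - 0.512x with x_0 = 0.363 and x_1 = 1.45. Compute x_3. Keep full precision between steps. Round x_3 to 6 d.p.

1.016880

f(x_0) = 0.748980, f(x_1) = -0.621897
x_2 = 1.450000 - (-0.621897)·(1.450000 - 0.363000)/(-0.621897 - (0.748980)) = 0.956883; f(x_2) = 0.086146
x_3 = 0.956883 - (0.086146)·(0.956883 - 1.450000)/(0.086146 - (-0.621897)) = 1.016880; f(x_3) = 0.005380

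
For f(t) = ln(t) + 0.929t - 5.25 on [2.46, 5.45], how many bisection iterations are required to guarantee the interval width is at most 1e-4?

15

Initial width b − a = 5.45 − 2.46 = 2.990000.
After n steps the width is (b−a)/2^n; need (b−a)/2^n ≤ 1e-4.
So n ≥ log₂(2.990000/1e-4) = log₂(29900.0000) ≈ 14.8679.
Hence n = 15.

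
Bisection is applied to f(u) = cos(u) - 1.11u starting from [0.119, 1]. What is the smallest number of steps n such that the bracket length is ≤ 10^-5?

Initial width b − a = 1 − 0.119 = 0.881000.
After n steps the width is (b−a)/2^n; need (b−a)/2^n ≤ 10^-5.
So n ≥ log₂(0.881000/10^-5) = log₂(88100.0000) ≈ 16.4269.
Hence n = 17.

17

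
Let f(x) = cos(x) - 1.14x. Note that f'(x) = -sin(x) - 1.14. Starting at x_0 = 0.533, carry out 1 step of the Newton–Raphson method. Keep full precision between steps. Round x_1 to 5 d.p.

x_0 = 0.533000: f = 0.253667, f' = -1.648119 → x_1 = 0.533000 - (0.253667)/(-1.648119) = 0.686913

0.68691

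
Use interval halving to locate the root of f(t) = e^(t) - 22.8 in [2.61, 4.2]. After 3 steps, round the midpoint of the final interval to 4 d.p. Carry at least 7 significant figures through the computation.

f(2.610000) = -9.200949, f(4.200000) = 43.886331 (opposite signs)
step 1: m = 3.405000, f(m) = 7.314296 > 0 → root in [2.610000, 3.405000]
step 2: m = 3.007500, f(m) = -2.563255 < 0 → root in [3.007500, 3.405000]
step 3: m = 3.206250, f(m) = 1.886339 > 0 → root in [3.007500, 3.206250]
Midpoint of [3.007500, 3.206250] = 3.106875

3.1069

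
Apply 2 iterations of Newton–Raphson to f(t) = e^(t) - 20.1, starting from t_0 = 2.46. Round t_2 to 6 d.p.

3.015422

f'(t) = e^(t)
t_0 = 2.460000: f = -8.395188, f' = 11.704812 → t_1 = 2.460000 - (-8.395188)/(11.704812) = 3.177243
t_1 = 3.177243: f = 3.880536, f' = 23.980536 → t_2 = 3.177243 - (3.880536)/(23.980536) = 3.015422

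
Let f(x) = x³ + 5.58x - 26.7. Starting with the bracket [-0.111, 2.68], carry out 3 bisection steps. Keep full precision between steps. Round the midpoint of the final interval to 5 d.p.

f(-0.111000) = -27.320748, f(2.680000) = 7.503232 (opposite signs)
step 1: m = 1.284500, f(m) = -17.413142 < 0 → root in [1.284500, 2.680000]
step 2: m = 1.982250, f(m) = -7.850160 < 0 → root in [1.982250, 2.680000]
step 3: m = 2.331125, f(m) = -1.024654 < 0 → root in [2.331125, 2.680000]
Midpoint of [2.331125, 2.680000] = 2.505562

2.50556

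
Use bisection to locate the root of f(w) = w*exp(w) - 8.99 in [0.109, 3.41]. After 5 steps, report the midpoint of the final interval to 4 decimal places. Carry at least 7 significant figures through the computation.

1.7079

f(0.109000) = -8.868447, f(3.410000) = 94.214483 (opposite signs)
step 1: m = 1.759500, f(m) = 1.231871 > 0 → root in [0.109000, 1.759500]
step 2: m = 0.934250, f(m) = -6.612050 < 0 → root in [0.934250, 1.759500]
step 3: m = 1.346875, f(m) = -3.810740 < 0 → root in [1.346875, 1.759500]
step 4: m = 1.553187, f(m) = -1.648841 < 0 → root in [1.553187, 1.759500]
step 5: m = 1.656344, f(m) = -0.310566 < 0 → root in [1.656344, 1.759500]
Midpoint of [1.656344, 1.759500] = 1.707922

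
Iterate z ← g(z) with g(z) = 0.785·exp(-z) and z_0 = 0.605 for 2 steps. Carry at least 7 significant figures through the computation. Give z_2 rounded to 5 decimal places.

z_1 = g(0.605000) = 0.428668
z_2 = g(0.428668) = 0.511330

0.51133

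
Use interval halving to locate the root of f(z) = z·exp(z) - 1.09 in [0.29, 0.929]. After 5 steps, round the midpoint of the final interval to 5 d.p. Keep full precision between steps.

0.59952

f(0.290000) = -0.702436, f(0.929000) = 1.262206 (opposite signs)
step 1: m = 0.609500, f(m) = 0.031182 > 0 → root in [0.290000, 0.609500]
step 2: m = 0.449750, f(m) = -0.384828 < 0 → root in [0.449750, 0.609500]
step 3: m = 0.529625, f(m) = -0.190540 < 0 → root in [0.529625, 0.609500]
step 4: m = 0.569562, f(m) = -0.083302 < 0 → root in [0.569562, 0.609500]
step 5: m = 0.589531, f(m) = -0.026991 < 0 → root in [0.589531, 0.609500]
Midpoint of [0.589531, 0.609500] = 0.599516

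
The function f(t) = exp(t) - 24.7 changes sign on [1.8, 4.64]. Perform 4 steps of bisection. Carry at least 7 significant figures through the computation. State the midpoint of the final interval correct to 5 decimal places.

3.13125

f(1.800000) = -18.650353, f(4.640000) = 78.844348 (opposite signs)
step 1: m = 3.220000, f(m) = 0.328120 > 0 → root in [1.800000, 3.220000]
step 2: m = 2.510000, f(m) = -12.395070 < 0 → root in [2.510000, 3.220000]
step 3: m = 2.865000, f(m) = -7.150947 < 0 → root in [2.865000, 3.220000]
step 4: m = 3.042500, f(m) = -3.742428 < 0 → root in [3.042500, 3.220000]
Midpoint of [3.042500, 3.220000] = 3.131250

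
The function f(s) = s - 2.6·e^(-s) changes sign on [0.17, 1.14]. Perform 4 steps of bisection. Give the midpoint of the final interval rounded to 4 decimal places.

f(0.170000) = -2.023529, f(1.140000) = 0.308471 (opposite signs)
step 1: m = 0.655000, f(m) = -0.695549 < 0 → root in [0.655000, 1.140000]
step 2: m = 0.897500, f(m) = -0.162227 < 0 → root in [0.897500, 1.140000]
step 3: m = 1.018750, f(m) = 0.080030 > 0 → root in [0.897500, 1.018750]
step 4: m = 0.958125, f(m) = -0.039265 < 0 → root in [0.958125, 1.018750]
Midpoint of [0.958125, 1.018750] = 0.988437

0.9884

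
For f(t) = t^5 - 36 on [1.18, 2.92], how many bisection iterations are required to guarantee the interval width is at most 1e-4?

Initial width b − a = 2.92 − 1.18 = 1.740000.
After n steps the width is (b−a)/2^n; need (b−a)/2^n ≤ 1e-4.
So n ≥ log₂(1.740000/1e-4) = log₂(17400.0000) ≈ 14.0868.
Hence n = 15.

15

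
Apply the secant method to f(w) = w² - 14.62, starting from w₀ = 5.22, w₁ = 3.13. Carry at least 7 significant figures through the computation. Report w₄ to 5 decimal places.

Secant update: w_(k+1) = w_k − f(w_k)·(w_k − w_(k-1))/(f(w_k) − f(w_(k-1))).
f(w_0) = 12.628400, f(w_1) = -4.823100
w_2 = 3.130000 - (-4.823100)·(3.130000 - 5.220000)/(-4.823100 - (12.628400)) = 3.707617; f(w_2) = -0.873578
w_3 = 3.707617 - (-0.873578)·(3.707617 - 3.130000)/(-0.873578 - (-4.823100)) = 3.835377; f(w_3) = 0.090119
w_4 = 3.835377 - (0.090119)·(3.835377 - 3.707617)/(0.090119 - (-0.873578)) = 3.823430; f(w_4) = -0.001384

3.82343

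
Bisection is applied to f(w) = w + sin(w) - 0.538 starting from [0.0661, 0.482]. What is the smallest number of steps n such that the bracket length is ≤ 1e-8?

Initial width b − a = 0.482 − 0.0661 = 0.415900.
After n steps the width is (b−a)/2^n; need (b−a)/2^n ≤ 1e-8.
So n ≥ log₂(0.415900/1e-8) = log₂(41590000.0000) ≈ 25.3097.
Hence n = 26.

26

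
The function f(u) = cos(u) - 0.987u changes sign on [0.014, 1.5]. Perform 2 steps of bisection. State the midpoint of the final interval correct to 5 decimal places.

0.57125

f(0.014000) = 0.986084, f(1.500000) = -1.409763 (opposite signs)
step 1: m = 0.757000, f(m) = -0.020259 < 0 → root in [0.014000, 0.757000]
step 2: m = 0.385500, f(m) = 0.546122 > 0 → root in [0.385500, 0.757000]
Midpoint of [0.385500, 0.757000] = 0.571250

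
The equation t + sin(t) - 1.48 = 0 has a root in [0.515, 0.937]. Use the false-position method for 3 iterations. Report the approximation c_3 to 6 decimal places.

False-position update: c = (a·f(b) − b·f(a))/(f(b) − f(a)); replace the endpoint whose sign matches f(c).
f(0.515000) = -0.472465, f(0.937000) = 0.262785
step 1: c = 0.786173, f(c) = 0.013828 > 0 → new bracket [0.515000, 0.786173]
step 2: c = 0.778462, f(c) = 0.000648 > 0 → new bracket [0.515000, 0.778462]
step 3: c = 0.778102, f(c) = 0.000030 > 0 → new bracket [0.515000, 0.778102]

0.778102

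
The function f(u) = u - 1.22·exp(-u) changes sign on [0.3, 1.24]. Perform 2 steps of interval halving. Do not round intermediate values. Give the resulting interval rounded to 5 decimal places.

f(0.300000) = -0.603798, f(1.240000) = 0.886951 (opposite signs)
step 1: m = 0.770000, f(m) = 0.205124 > 0 → root in [0.300000, 0.770000]
step 2: m = 0.535000, f(m) = -0.179517 < 0 → root in [0.535000, 0.770000]

[0.53500, 0.77000]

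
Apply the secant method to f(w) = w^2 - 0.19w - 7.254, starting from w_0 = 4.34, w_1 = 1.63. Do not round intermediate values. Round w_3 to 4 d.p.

f(w_0) = 10.757000, f(w_1) = -4.906800
w_2 = 1.630000 - (-4.906800)·(1.630000 - 4.340000)/(-4.906800 - (10.757000)) = 2.478927; f(w_2) = -1.579915
w_3 = 2.478927 - (-1.579915)·(2.478927 - 1.630000)/(-1.579915 - (-4.906800)) = 2.882077; f(w_3) = 0.504775

2.8821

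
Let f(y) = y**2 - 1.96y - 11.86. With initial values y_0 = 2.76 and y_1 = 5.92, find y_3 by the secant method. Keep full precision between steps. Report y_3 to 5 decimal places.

4.49985

Secant update: y_(k+1) = y_k − f(y_k)·(y_k − y_(k-1))/(f(y_k) − f(y_(k-1))).
f(y_0) = -9.652000, f(y_1) = 11.583200
y_2 = 5.920000 - (11.583200)·(5.920000 - 2.760000)/(11.583200 - (-9.652000)) = 4.196310; f(y_2) = -2.475753
y_3 = 4.196310 - (-2.475753)·(4.196310 - 5.920000)/(-2.475753 - (11.583200)) = 4.499848; f(y_3) = -0.431071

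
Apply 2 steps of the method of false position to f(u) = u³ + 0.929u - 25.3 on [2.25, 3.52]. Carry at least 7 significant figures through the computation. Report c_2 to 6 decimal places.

2.803098

f(2.250000) = -11.819125, f(3.520000) = 21.584288
step 1: c = 2.699364, f(c) = -3.123199 < 0 → new bracket [2.699364, 3.520000]
step 2: c = 2.803098, f(c) = -0.670975 < 0 → new bracket [2.803098, 3.520000]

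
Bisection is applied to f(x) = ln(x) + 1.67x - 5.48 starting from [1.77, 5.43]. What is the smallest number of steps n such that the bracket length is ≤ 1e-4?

16

Initial width b − a = 5.43 − 1.77 = 3.660000.
After n steps the width is (b−a)/2^n; need (b−a)/2^n ≤ 1e-4.
So n ≥ log₂(3.660000/1e-4) = log₂(36600.0000) ≈ 15.1596.
Hence n = 16.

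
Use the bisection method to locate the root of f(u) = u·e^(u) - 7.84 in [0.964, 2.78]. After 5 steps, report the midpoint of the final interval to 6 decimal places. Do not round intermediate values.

1.616625

f(0.964000) = -5.312234, f(2.780000) = 36.970878 (opposite signs)
step 1: m = 1.872000, f(m) = 4.330407 > 0 → root in [0.964000, 1.872000]
step 2: m = 1.418000, f(m) = -1.985284 < 0 → root in [1.418000, 1.872000]
step 3: m = 1.645000, f(m) = 0.682761 > 0 → root in [1.418000, 1.645000]
step 4: m = 1.531500, f(m) = -0.756645 < 0 → root in [1.531500, 1.645000]
step 5: m = 1.588250, f(m) = -0.065239 < 0 → root in [1.588250, 1.645000]
Midpoint of [1.588250, 1.645000] = 1.616625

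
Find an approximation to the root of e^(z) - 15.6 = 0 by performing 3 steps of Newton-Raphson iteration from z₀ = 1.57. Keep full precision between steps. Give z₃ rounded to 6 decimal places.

2.821544

f'(z) = e^(z)
z_0 = 1.570000: f = -10.793352, f' = 4.806648 → z_1 = 1.570000 - (-10.793352)/(4.806648) = 3.815505
z_1 = 3.815505: f = 29.799670, f' = 45.399670 → z_2 = 3.815505 - (29.799670)/(45.399670) = 3.159120
z_2 = 3.159120: f = 7.949855, f' = 23.549855 → z_3 = 3.159120 - (7.949855)/(23.549855) = 2.821544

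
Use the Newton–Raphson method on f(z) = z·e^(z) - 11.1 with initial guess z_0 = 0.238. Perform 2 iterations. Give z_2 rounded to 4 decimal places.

f'(z) = (z + 1)·e^(z)
z_0 = 0.238000: f = -10.798047, f' = 1.570662 → z_1 = 0.238000 - (-10.798047)/(1.570662) = 7.112838
z_1 = 7.112838: f = 8720.812647, f' = 9959.539682 → z_2 = 7.112838 - (8720.812647)/(9959.539682) = 6.237214

6.2372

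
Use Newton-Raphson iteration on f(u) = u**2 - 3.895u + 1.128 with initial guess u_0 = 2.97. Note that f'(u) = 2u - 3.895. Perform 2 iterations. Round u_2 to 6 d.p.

u_0 = 2.970000: f = -1.619250, f' = 2.045000 → u_1 = 2.970000 - (-1.619250)/(2.045000) = 3.761809
u_1 = 3.761809: f = 0.626962, f' = 3.628619 → u_2 = 3.761809 - (0.626962)/(3.628619) = 3.589027

3.589027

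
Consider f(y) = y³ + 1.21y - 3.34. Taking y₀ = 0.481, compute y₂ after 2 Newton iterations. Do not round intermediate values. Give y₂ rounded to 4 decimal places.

Newton update: y ← y − f(y)/f'(y).
f'(y) = 3y² + 1.21
y_0 = 0.481000: f = -2.646705, f' = 1.904083 → y_1 = 0.481000 - (-2.646705)/(1.904083) = 1.871016
y_1 = 1.871016: f = 5.473794, f' = 11.712100 → y_2 = 1.871016 - (5.473794)/(11.712100) = 1.403653

1.4037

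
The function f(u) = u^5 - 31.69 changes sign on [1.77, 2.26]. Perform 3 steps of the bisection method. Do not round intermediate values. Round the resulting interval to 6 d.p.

f(1.770000) = -14.317340, f(2.260000) = 27.267926 (opposite signs)
step 1: m = 2.015000, f(m) = 1.528136 > 0 → root in [1.770000, 2.015000]
step 2: m = 1.892500, f(m) = -7.413871 < 0 → root in [1.892500, 2.015000]
step 3: m = 1.953750, f(m) = -3.222787 < 0 → root in [1.953750, 2.015000]

[1.953750, 2.015000]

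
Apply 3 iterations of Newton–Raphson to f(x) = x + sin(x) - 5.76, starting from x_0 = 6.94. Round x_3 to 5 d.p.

Newton update: x ← x − f(x)/f'(x).
f'(x) = 1 + cos(x)
x_0 = 6.940000: f = 1.790597, f' = 1.791941 → x_1 = 6.940000 - (1.790597)/(1.791941) = 5.940750
x_1 = 5.940750: f = -0.155032, f' = 1.941940 → x_2 = 5.940750 - (-0.155032)/(1.941940) = 6.020584
x_2 = 6.020584: f = 0.000990, f' = 1.965718 → x_3 = 6.020584 - (0.000990)/(1.965718) = 6.020080

6.02008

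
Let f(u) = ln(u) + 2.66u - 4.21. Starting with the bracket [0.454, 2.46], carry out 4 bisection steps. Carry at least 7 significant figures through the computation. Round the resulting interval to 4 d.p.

f(0.454000) = -3.792018, f(2.460000) = 3.233761 (opposite signs)
step 1: m = 1.457000, f(m) = 0.042000 > 0 → root in [0.454000, 1.457000]
step 2: m = 0.955500, f(m) = -1.713891 < 0 → root in [0.955500, 1.457000]
step 3: m = 1.206250, f(m) = -0.813859 < 0 → root in [1.206250, 1.457000]
step 4: m = 1.331625, f(m) = -0.381477 < 0 → root in [1.331625, 1.457000]

[1.3316, 1.4570]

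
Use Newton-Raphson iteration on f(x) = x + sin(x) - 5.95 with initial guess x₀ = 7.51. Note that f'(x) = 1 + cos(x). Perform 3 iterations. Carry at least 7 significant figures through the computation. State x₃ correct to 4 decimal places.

Newton update: x ← x − f(x)/f'(x).
x_0 = 7.510000: f = 2.501419, f' = 1.337238 → x_1 = 7.510000 - (2.501419)/(1.337238) = 5.639414
x_1 = 5.639414: f = -0.910803, f' = 1.799838 → x_2 = 5.639414 - (-0.910803)/(1.799838) = 6.145461
x_2 = 6.145461: f = 0.058171, f' = 1.990531 → x_3 = 6.145461 - (0.058171)/(1.990531) = 6.116237

6.1162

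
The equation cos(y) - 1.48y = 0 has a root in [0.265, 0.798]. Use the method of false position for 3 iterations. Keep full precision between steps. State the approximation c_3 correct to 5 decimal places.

f(0.265000) = 0.572893, f(0.798000) = -0.482900
step 1: c = 0.554216, f(c) = 0.030074 > 0 → new bracket [0.554216, 0.798000]
step 2: c = 0.568508, f(c) = 0.001313 > 0 → new bracket [0.568508, 0.798000]
step 3: c = 0.569130, f(c) = 0.000057 > 0 → new bracket [0.569130, 0.798000]

0.56913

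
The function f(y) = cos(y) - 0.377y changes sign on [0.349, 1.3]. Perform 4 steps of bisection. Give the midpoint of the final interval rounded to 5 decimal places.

1.15141

f(0.349000) = 0.808142, f(1.300000) = -0.222601 (opposite signs)
step 1: m = 0.824500, f(m) = 0.368088 > 0 → root in [0.824500, 1.300000]
step 2: m = 1.062250, f(m) = 0.086440 > 0 → root in [1.062250, 1.300000]
step 3: m = 1.181125, f(m) = -0.065400 < 0 → root in [1.062250, 1.181125]
step 4: m = 1.121688, f(m) = 0.011287 > 0 → root in [1.121688, 1.181125]
Midpoint of [1.121688, 1.181125] = 1.151406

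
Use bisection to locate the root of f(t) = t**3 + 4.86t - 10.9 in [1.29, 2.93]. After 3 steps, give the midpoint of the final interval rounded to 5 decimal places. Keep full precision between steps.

f(1.290000) = -2.483911, f(2.930000) = 28.493557 (opposite signs)
step 1: m = 2.110000, f(m) = 8.748531 > 0 → root in [1.290000, 2.110000]
step 2: m = 1.700000, f(m) = 2.275000 > 0 → root in [1.290000, 1.700000]
step 3: m = 1.495000, f(m) = -0.292938 < 0 → root in [1.495000, 1.700000]
Midpoint of [1.495000, 1.700000] = 1.597500

1.59750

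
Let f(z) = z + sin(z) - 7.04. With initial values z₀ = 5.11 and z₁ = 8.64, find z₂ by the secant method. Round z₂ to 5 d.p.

7.06158

f(z_0) = -2.851989, f(z_1) = 2.306668
z_2 = 8.640000 - (2.306668)·(8.640000 - 5.110000)/(2.306668 - (-2.851989)) = 7.061578; f(z_2) = 0.723714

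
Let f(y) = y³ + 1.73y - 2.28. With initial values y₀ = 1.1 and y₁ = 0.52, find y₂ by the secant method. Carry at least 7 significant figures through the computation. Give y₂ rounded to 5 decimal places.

Secant update: y_(k+1) = y_k − f(y_k)·(y_k − y_(k-1))/(f(y_k) − f(y_(k-1))).
f(y_0) = 0.954000, f(y_1) = -1.239792
y_2 = 0.520000 - (-1.239792)·(0.520000 - 1.100000)/(-1.239792 - (0.954000)) = 0.847779; f(y_2) = -0.204018

0.84778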